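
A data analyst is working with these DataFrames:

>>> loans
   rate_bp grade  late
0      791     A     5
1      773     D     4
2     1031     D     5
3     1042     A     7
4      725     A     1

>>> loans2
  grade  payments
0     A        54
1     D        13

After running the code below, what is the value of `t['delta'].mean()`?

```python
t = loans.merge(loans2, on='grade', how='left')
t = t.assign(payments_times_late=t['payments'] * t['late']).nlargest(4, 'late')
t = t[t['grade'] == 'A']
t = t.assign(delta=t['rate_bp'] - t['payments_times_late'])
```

merge on 'grade' (how='left') → 5 rows:
   rate_bp grade  late  payments
0      791     A     5        54
1      773     D     4        13
2     1031     D     5        13
3     1042     A     7        54
4      725     A     1        54
add column payments_times_late = t['payments'] * t['late']:
   rate_bp grade  late  payments  payments_times_late
0      791     A     5        54                  270
1      773     D     4        13                   52
2     1031     D     5        13                   65
3     1042     A     7        54                  378
4      725     A     1        54                   54
take 4 rows with largest late:
   rate_bp grade  late  payments  payments_times_late
3     1042     A     7        54                  378
0      791     A     5        54                  270
2     1031     D     5        13                   65
1      773     D     4        13                   52
filter rows where grade == 'A':
   rate_bp grade  late  payments  payments_times_late
3     1042     A     7        54                  378
0      791     A     5        54                  270
add column delta = t['rate_bp'] - t['payments_times_late']:
   rate_bp grade  late  payments  payments_times_late  delta
3     1042     A     7        54                  378    664
0      791     A     5        54                  270    521
Reading off the mean of column 'delta', we get 592.5.

592.5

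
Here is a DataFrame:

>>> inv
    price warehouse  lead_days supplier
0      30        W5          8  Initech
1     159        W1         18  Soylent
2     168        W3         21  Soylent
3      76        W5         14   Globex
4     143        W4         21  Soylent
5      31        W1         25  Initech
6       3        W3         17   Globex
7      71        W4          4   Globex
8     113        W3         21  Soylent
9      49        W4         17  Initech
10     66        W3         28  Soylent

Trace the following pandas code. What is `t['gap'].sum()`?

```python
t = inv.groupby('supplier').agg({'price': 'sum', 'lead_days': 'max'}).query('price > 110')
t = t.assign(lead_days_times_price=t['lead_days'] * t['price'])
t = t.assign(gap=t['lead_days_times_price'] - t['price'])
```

19923

group by supplier: sum(price), max(lead_days):
          price  lead_days
supplier                  
Globex      150         17
Initech     110         25
Soylent     649         28
filter rows where price > 110:
          price  lead_days
supplier                  
Globex      150         17
Soylent     649         28
add column lead_days_times_price = t['lead_days'] * t['price']:
          price  lead_days  lead_days_times_price
supplier                                         
Globex      150         17                   2550
Soylent     649         28                  18172
add column gap = t['lead_days_times_price'] - t['price']:
          price  lead_days  lead_days_times_price    gap
supplier                                                
Globex      150         17                   2550   2400
Soylent     649         28                  18172  17523
Taking the sum of column 'gap' gives 19923.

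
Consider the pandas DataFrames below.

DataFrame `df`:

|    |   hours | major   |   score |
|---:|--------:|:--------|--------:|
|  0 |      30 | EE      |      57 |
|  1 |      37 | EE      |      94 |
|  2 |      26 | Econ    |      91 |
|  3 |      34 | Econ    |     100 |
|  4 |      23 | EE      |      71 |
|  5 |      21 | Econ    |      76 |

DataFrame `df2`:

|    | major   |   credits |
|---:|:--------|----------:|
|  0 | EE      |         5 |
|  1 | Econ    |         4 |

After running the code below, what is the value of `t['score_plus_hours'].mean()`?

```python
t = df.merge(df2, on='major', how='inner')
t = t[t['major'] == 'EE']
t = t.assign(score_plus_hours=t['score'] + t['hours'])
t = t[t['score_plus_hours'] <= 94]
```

merge on 'major' (how='inner') → 6 rows:
   hours major  score  credits
0     30    EE     57        5
1     37    EE     94        5
2     26  Econ     91        4
3     34  Econ    100        4
4     23    EE     71        5
5     21  Econ     76        4
filter rows where major == 'EE':
   hours major  score  credits
0     30    EE     57        5
1     37    EE     94        5
4     23    EE     71        5
add column score_plus_hours = t['score'] + t['hours']:
   hours major  score  credits  score_plus_hours
0     30    EE     57        5                87
1     37    EE     94        5               131
4     23    EE     71        5                94
filter rows where score_plus_hours <= 94:
   hours major  score  credits  score_plus_hours
0     30    EE     57        5                87
4     23    EE     71        5                94
Taking the mean of column 'score_plus_hours' gives 90.5.

90.5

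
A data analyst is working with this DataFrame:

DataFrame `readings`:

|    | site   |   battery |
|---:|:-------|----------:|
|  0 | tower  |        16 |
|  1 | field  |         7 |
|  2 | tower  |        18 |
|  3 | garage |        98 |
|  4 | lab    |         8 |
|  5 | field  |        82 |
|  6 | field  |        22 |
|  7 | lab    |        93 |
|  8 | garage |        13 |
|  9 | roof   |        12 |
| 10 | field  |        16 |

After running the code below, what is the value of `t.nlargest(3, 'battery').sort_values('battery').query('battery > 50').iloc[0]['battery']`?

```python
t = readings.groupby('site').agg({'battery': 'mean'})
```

50.5

group by site, mean of battery:
        battery
site           
field     31.75
garage    55.50
lab       50.50
roof      12.00
tower     17.00
take 3 rows with largest battery:
        battery
site           
garage    55.50
lab       50.50
field     31.75
sort by battery:
        battery
site           
field     31.75
lab       50.50
garage    55.50
filter rows where battery > 50:
        battery
site           
lab        50.5
garage     55.5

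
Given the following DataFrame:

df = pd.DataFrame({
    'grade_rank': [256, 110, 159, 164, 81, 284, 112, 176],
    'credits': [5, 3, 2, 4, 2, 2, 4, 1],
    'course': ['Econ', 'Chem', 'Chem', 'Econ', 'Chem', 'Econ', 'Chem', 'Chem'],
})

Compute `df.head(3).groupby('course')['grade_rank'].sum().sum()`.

take first 3 rows:
   grade_rank  credits course
0         256        5   Econ
1         110        3   Chem
2         159        2   Chem
group by course, sum of grade_rank:
course
Chem    269
Econ    256
Name: grade_rank, dtype: int64
The sum of the resulting series is 525.

525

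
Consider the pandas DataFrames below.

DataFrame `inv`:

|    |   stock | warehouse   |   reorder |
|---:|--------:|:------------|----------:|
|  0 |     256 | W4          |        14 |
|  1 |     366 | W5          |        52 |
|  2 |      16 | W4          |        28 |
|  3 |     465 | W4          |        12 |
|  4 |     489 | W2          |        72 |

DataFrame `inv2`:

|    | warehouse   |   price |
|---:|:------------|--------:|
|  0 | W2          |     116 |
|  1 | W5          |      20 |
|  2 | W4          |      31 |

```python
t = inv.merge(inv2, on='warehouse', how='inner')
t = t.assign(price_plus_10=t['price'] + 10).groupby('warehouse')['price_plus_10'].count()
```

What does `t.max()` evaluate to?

merge on 'warehouse' (how='inner') → 5 rows:
   stock warehouse  reorder  price
0    256        W4       14     31
1    366        W5       52     20
2     16        W4       28     31
3    465        W4       12     31
4    489        W2       72    116
add column price_plus_10 = t['price'] + 10:
   stock warehouse  reorder  price  price_plus_10
0    256        W4       14     31             41
1    366        W5       52     20             30
2     16        W4       28     31             41
3    465        W4       12     31             41
4    489        W2       72    116            126
group by warehouse, count of price_plus_10:
warehouse
W2    1
W4    3
W5    1
Name: price_plus_10, dtype: int64
Hence 3.

3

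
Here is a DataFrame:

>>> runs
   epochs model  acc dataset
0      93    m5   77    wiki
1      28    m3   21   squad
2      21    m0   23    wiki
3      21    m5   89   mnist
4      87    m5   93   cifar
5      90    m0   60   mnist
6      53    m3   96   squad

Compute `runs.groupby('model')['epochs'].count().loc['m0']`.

group by model, count of epochs:
model
m0    2
m3    2
m5    3
Name: epochs, dtype: int64
So loc['m0'] = 2.

2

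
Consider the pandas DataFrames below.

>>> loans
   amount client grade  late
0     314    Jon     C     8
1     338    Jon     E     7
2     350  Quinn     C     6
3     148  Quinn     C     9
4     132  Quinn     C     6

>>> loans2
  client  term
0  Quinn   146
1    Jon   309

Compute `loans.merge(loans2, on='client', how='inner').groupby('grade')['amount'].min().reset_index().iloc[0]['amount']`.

merge on 'client' (how='inner') → 5 rows:
   amount client grade  late  term
0     314    Jon     C     8   309
1     338    Jon     E     7   309
2     350  Quinn     C     6   146
3     148  Quinn     C     9   146
4     132  Quinn     C     6   146
group by grade, min of amount:
grade
C    132
E    338
Name: amount, dtype: int64
reset_index():
  grade  amount
0     C     132
1     E     338
Taking the value at position 0, column 'amount' gives 132.

132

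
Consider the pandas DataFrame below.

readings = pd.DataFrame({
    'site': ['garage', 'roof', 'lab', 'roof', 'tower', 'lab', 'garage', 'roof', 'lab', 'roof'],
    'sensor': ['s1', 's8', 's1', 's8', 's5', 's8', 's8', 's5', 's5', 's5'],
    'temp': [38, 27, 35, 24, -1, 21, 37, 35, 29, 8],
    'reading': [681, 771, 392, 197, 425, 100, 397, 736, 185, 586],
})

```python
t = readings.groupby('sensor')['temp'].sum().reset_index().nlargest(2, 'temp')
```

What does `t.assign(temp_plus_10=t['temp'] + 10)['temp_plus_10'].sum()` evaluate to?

group by sensor, sum of temp:
sensor
s1     73
s5     71
s8    109
Name: temp, dtype: int64
reset_index():
  sensor  temp
0     s1    73
1     s5    71
2     s8   109
take 2 rows with largest temp:
  sensor  temp
2     s8   109
0     s1    73
add column temp_plus_10 = t['temp'] + 10:
  sensor  temp  temp_plus_10
2     s8   109           119
0     s1    73            83
Then the sum of column 'temp_plus_10': 202

202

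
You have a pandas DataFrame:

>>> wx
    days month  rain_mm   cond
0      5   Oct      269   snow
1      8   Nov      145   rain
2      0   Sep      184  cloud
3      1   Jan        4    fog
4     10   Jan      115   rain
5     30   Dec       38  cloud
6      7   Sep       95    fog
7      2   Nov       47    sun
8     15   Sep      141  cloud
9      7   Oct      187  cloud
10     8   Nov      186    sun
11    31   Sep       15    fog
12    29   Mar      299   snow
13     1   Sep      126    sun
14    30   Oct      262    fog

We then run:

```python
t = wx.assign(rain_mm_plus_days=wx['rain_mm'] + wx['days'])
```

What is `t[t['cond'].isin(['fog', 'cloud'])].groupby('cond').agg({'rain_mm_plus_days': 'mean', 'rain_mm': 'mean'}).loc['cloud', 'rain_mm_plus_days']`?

add column rain_mm_plus_days = wx['rain_mm'] + wx['days']:
    days month  rain_mm   cond  rain_mm_plus_days
0      5   Oct      269   snow                274
1      8   Nov      145   rain                153
2      0   Sep      184  cloud                184
3      1   Jan        4    fog                  5
4     10   Jan      115   rain                125
5     30   Dec       38  cloud                 68
6      7   Sep       95    fog                102
7      2   Nov       47    sun                 49
8     15   Sep      141  cloud                156
9      7   Oct      187  cloud                194
10     8   Nov      186    sun                194
11    31   Sep       15    fog                 46
12    29   Mar      299   snow                328
13     1   Sep      126    sun                127
14    30   Oct      262    fog                292
filter rows where cond in ['fog', 'cloud']:
    days month  rain_mm   cond  rain_mm_plus_days
2      0   Sep      184  cloud                184
3      1   Jan        4    fog                  5
5     30   Dec       38  cloud                 68
6      7   Sep       95    fog                102
8     15   Sep      141  cloud                156
9      7   Oct      187  cloud                194
11    31   Sep       15    fog                 46
14    30   Oct      262    fog                292
group by cond: mean(rain_mm_plus_days), mean(rain_mm):
       rain_mm_plus_days  rain_mm
cond                             
cloud             150.50    137.5
fog               111.25     94.0
value at row 'cloud', column 'rain_mm_plus_days' → 150.5

150.5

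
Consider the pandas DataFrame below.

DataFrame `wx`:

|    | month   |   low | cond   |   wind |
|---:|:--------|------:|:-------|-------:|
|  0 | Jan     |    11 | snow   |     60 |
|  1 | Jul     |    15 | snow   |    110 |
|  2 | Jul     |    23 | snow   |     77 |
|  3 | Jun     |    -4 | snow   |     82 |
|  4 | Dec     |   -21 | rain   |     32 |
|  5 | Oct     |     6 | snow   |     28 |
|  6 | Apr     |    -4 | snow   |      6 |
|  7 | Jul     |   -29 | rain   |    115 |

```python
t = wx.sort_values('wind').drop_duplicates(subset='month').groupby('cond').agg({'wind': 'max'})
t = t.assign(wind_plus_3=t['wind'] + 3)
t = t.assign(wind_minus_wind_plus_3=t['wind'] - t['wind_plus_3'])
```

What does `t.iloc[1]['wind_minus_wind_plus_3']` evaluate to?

-3

sort by wind:
  month  low  cond  wind
6   Apr   -4  snow     6
5   Oct    6  snow    28
4   Dec  -21  rain    32
0   Jan   11  snow    60
2   Jul   23  snow    77
3   Jun   -4  snow    82
1   Jul   15  snow   110
7   Jul  -29  rain   115
drop duplicate month (keep=first):
  month  low  cond  wind
6   Apr   -4  snow     6
5   Oct    6  snow    28
4   Dec  -21  rain    32
0   Jan   11  snow    60
2   Jul   23  snow    77
3   Jun   -4  snow    82
group by cond, max of wind:
      wind
cond      
rain    32
snow    82
add column wind_plus_3 = t['wind'] + 3:
      wind  wind_plus_3
cond                   
rain    32           35
snow    82           85
add column wind_minus_wind_plus_3 = t['wind'] - t['wind_plus_3']:
      wind  wind_plus_3  wind_minus_wind_plus_3
cond                                           
rain    32           35                      -3
snow    82           85                      -3
Hence -3.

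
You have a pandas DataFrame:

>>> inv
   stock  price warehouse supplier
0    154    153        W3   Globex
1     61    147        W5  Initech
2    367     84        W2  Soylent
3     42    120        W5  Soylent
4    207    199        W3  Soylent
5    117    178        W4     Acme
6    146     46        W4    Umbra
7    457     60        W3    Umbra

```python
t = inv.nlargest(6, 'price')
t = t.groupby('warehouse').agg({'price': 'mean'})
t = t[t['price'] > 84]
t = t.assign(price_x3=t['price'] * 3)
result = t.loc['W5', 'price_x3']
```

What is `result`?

take 6 rows with largest price:
   stock  price warehouse supplier
4    207    199        W3  Soylent
5    117    178        W4     Acme
0    154    153        W3   Globex
1     61    147        W5  Initech
3     42    120        W5  Soylent
2    367     84        W2  Soylent
group by warehouse, mean of price:
           price
warehouse       
W2          84.0
W3         176.0
W4         178.0
W5         133.5
filter rows where price > 84:
           price
warehouse       
W3         176.0
W4         178.0
W5         133.5
add column price_x3 = t['price'] * 3:
           price  price_x3
warehouse                 
W3         176.0     528.0
W4         178.0     534.0
W5         133.5     400.5
So loc['W5', 'price_x3'] = 400.5.

400.5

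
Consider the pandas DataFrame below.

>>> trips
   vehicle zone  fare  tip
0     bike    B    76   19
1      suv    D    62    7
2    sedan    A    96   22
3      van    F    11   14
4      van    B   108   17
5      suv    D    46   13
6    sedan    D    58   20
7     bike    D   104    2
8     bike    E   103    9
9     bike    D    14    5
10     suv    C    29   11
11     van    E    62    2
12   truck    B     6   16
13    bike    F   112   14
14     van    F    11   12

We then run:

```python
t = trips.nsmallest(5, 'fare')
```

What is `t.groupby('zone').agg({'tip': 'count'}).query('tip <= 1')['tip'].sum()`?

take 5 rows with smallest fare:
   vehicle zone  fare  tip
12   truck    B     6   16
3      van    F    11   14
14     van    F    11   12
9     bike    D    14    5
10     suv    C    29   11
group by zone, count of tip:
      tip
zone     
B       1
C       1
D       1
F       2
filter rows where tip <= 1:
      tip
zone     
B       1
C       1
D       1

3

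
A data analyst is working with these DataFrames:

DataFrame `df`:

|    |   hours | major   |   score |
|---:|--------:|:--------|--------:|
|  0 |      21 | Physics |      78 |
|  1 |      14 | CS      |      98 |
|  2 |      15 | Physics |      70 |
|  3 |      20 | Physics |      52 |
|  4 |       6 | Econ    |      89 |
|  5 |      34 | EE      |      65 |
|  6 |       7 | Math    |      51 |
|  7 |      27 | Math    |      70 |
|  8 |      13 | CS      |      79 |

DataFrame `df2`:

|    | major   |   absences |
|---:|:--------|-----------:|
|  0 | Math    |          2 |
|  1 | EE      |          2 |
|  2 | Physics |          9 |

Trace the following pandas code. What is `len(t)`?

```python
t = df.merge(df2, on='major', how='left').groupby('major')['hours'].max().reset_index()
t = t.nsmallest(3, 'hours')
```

3

merge on 'major' (how='left') → 9 rows:
   hours    major  score  absences
0     21  Physics     78       9.0
1     14       CS     98       NaN
2     15  Physics     70       9.0
3     20  Physics     52       9.0
4      6     Econ     89       NaN
5     34       EE     65       2.0
6      7     Math     51       2.0
7     27     Math     70       2.0
8     13       CS     79       NaN
group by major, max of hours:
major
CS         14
EE         34
Econ        6
Math       27
Physics    21
Name: hours, dtype: int64
reset_index():
     major  hours
0       CS     14
1       EE     34
2     Econ      6
3     Math     27
4  Physics     21
take 3 rows with smallest hours:
     major  hours
2     Econ      6
0       CS     14
4  Physics     21
Finally, number of rows = 3.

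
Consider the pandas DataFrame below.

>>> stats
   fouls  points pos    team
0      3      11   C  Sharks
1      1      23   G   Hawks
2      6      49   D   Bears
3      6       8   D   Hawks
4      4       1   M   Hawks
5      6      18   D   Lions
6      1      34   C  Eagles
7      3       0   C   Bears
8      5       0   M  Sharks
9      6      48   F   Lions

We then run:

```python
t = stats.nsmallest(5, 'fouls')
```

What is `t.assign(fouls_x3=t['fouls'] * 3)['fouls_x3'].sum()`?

36

take 5 rows with smallest fouls:
   fouls  points pos    team
1      1      23   G   Hawks
6      1      34   C  Eagles
0      3      11   C  Sharks
7      3       0   C   Bears
4      4       1   M   Hawks
add column fouls_x3 = t['fouls'] * 3:
   fouls  points pos    team  fouls_x3
1      1      23   G   Hawks         3
6      1      34   C  Eagles         3
0      3      11   C  Sharks         9
7      3       0   C   Bears         9
4      4       1   M   Hawks        12
Finally, sum of column 'fouls_x3' = 36.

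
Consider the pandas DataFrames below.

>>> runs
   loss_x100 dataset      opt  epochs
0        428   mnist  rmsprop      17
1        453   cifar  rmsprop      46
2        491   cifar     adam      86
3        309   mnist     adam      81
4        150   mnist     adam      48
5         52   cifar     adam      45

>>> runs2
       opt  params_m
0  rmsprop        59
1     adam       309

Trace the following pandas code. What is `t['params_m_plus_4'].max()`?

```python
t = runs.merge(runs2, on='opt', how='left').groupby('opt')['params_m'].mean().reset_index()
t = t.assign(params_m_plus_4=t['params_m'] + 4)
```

merge on 'opt' (how='left') → 6 rows:
   loss_x100 dataset      opt  epochs  params_m
0        428   mnist  rmsprop      17        59
1        453   cifar  rmsprop      46        59
2        491   cifar     adam      86       309
3        309   mnist     adam      81       309
4        150   mnist     adam      48       309
5         52   cifar     adam      45       309
group by opt, mean of params_m:
opt
adam       309.0
rmsprop     59.0
Name: params_m, dtype: float64
reset_index():
       opt  params_m
0     adam     309.0
1  rmsprop      59.0
add column params_m_plus_4 = t['params_m'] + 4:
       opt  params_m  params_m_plus_4
0     adam     309.0            313.0
1  rmsprop      59.0             63.0
max of column 'params_m_plus_4' → 313.0

313.0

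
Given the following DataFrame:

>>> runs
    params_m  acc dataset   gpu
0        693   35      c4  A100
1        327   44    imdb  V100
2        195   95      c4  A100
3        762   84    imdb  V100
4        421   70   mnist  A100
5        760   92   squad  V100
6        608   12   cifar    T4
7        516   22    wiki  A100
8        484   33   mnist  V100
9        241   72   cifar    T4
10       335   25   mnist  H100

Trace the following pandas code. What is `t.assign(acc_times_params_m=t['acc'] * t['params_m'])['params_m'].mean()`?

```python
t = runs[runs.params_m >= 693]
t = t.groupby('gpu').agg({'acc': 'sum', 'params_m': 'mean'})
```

727.0

filter rows where params_m >= 693:
   params_m  acc dataset   gpu
0       693   35      c4  A100
3       762   84    imdb  V100
5       760   92   squad  V100
group by gpu: sum(acc), mean(params_m):
      acc  params_m
gpu                
A100   35     693.0
V100  176     761.0
add column acc_times_params_m = t['acc'] * t['params_m']:
      acc  params_m  acc_times_params_m
gpu                                    
A100   35     693.0             24255.0
V100  176     761.0            133936.0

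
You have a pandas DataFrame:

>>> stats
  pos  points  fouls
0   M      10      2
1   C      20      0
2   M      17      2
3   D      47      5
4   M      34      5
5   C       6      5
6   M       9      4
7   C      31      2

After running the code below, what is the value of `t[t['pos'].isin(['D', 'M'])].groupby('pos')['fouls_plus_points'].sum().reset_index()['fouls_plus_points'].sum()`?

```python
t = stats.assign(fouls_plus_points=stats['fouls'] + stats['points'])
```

135

add column fouls_plus_points = stats['fouls'] + stats['points']:
  pos  points  fouls  fouls_plus_points
0   M      10      2                 12
1   C      20      0                 20
2   M      17      2                 19
3   D      47      5                 52
4   M      34      5                 39
5   C       6      5                 11
6   M       9      4                 13
7   C      31      2                 33
filter rows where pos in ['D', 'M']:
  pos  points  fouls  fouls_plus_points
0   M      10      2                 12
2   M      17      2                 19
3   D      47      5                 52
4   M      34      5                 39
6   M       9      4                 13
group by pos, sum of fouls_plus_points:
pos
D    52
M    83
Name: fouls_plus_points, dtype: int64
reset_index():
  pos  fouls_plus_points
0   D                 52
1   M                 83
The sum of column 'fouls_plus_points' is 135.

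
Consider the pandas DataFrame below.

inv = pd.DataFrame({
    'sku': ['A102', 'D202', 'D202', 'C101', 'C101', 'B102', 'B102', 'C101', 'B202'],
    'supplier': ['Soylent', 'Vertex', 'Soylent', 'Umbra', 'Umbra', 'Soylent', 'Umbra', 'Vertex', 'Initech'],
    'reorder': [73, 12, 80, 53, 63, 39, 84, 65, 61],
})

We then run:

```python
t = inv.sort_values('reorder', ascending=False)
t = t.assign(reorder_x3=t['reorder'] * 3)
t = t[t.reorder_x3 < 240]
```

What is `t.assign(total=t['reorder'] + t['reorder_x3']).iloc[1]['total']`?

sort by reorder descending:
    sku supplier  reorder
6  B102    Umbra       84
2  D202  Soylent       80
0  A102  Soylent       73
7  C101   Vertex       65
4  C101    Umbra       63
8  B202  Initech       61
3  C101    Umbra       53
5  B102  Soylent       39
1  D202   Vertex       12
add column reorder_x3 = t['reorder'] * 3:
    sku supplier  reorder  reorder_x3
6  B102    Umbra       84         252
2  D202  Soylent       80         240
0  A102  Soylent       73         219
7  C101   Vertex       65         195
4  C101    Umbra       63         189
8  B202  Initech       61         183
3  C101    Umbra       53         159
5  B102  Soylent       39         117
1  D202   Vertex       12          36
filter rows where reorder_x3 < 240:
    sku supplier  reorder  reorder_x3
0  A102  Soylent       73         219
7  C101   Vertex       65         195
4  C101    Umbra       63         189
8  B202  Initech       61         183
3  C101    Umbra       53         159
5  B102  Soylent       39         117
1  D202   Vertex       12          36
add column total = t['reorder'] + t['reorder_x3']:
    sku supplier  reorder  reorder_x3  total
0  A102  Soylent       73         219    292
7  C101   Vertex       65         195    260
4  C101    Umbra       63         189    252
8  B202  Initech       61         183    244
3  C101    Umbra       53         159    212
5  B102  Soylent       39         117    156
1  D202   Vertex       12          36     48

260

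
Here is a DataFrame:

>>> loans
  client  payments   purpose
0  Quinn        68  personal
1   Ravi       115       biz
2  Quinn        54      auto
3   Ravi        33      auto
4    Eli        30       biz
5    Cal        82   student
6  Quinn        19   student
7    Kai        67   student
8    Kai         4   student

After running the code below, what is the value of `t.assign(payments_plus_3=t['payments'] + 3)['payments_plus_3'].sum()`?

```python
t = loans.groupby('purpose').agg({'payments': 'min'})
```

group by purpose, min of payments:
          payments
purpose           
auto            33
biz             30
personal        68
student          4
add column payments_plus_3 = t['payments'] + 3:
          payments  payments_plus_3
purpose                            
auto            33               36
biz             30               33
personal        68               71
student          4                7
Finally, sum of column 'payments_plus_3' = 147.

147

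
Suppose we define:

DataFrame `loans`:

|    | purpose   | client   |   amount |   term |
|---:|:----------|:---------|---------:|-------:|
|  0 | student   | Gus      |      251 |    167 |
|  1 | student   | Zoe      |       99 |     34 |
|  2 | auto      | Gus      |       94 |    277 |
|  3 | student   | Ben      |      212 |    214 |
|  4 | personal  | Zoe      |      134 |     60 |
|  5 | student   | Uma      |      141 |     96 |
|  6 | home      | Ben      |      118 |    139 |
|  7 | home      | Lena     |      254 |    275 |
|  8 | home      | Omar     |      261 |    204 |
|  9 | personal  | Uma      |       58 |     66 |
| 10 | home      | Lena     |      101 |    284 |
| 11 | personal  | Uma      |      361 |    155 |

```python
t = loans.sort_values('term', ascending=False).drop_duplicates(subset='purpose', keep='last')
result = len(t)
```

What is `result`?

sort by term descending:
     purpose client  amount  term
10      home   Lena     101   284
2       auto    Gus      94   277
7       home   Lena     254   275
3    student    Ben     212   214
8       home   Omar     261   204
0    student    Gus     251   167
11  personal    Uma     361   155
6       home    Ben     118   139
5    student    Uma     141    96
9   personal    Uma      58    66
4   personal    Zoe     134    60
1    student    Zoe      99    34
drop duplicate purpose (keep=last):
    purpose client  amount  term
2      auto    Gus      94   277
6      home    Ben     118   139
4  personal    Zoe     134    60
1   student    Zoe      99    34
Taking the number of rows gives 4.

4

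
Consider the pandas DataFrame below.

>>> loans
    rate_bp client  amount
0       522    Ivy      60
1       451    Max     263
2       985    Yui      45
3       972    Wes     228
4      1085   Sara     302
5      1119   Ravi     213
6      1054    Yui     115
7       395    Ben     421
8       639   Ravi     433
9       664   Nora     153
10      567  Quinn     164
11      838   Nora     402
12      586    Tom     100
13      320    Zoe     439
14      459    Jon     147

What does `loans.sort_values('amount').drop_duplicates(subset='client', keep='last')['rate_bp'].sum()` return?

7888

sort by amount:
    rate_bp client  amount
2       985    Yui      45
0       522    Ivy      60
12      586    Tom     100
6      1054    Yui     115
14      459    Jon     147
9       664   Nora     153
10      567  Quinn     164
5      1119   Ravi     213
3       972    Wes     228
1       451    Max     263
4      1085   Sara     302
11      838   Nora     402
7       395    Ben     421
8       639   Ravi     433
13      320    Zoe     439
drop duplicate client (keep=last):
    rate_bp client  amount
0       522    Ivy      60
12      586    Tom     100
6      1054    Yui     115
14      459    Jon     147
10      567  Quinn     164
3       972    Wes     228
1       451    Max     263
4      1085   Sara     302
11      838   Nora     402
7       395    Ben     421
8       639   Ravi     433
13      320    Zoe     439
sum of column 'rate_bp' → 7888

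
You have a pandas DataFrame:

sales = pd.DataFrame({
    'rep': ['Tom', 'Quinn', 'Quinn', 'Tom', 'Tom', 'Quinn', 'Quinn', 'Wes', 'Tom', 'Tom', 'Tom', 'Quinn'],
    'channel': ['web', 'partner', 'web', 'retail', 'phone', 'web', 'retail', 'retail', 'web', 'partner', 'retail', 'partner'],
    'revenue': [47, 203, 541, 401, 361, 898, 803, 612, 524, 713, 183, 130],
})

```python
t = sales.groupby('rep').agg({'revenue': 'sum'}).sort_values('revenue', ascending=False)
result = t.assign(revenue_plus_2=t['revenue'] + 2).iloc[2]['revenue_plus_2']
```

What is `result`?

group by rep, sum of revenue:
       revenue
rep           
Quinn     2575
Tom       2229
Wes        612
sort by revenue descending:
       revenue
rep           
Quinn     2575
Tom       2229
Wes        612
add column revenue_plus_2 = t['revenue'] + 2:
       revenue  revenue_plus_2
rep                           
Quinn     2575            2577
Tom       2229            2231
Wes        612             614
The value at position 2, column 'revenue_plus_2' is 614.

614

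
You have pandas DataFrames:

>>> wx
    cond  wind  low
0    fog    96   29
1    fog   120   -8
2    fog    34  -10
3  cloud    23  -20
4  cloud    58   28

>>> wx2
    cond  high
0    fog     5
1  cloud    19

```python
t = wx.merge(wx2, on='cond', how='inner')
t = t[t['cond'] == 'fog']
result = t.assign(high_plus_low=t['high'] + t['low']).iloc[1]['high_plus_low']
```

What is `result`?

-3

merge on 'cond' (how='inner') → 5 rows:
    cond  wind  low  high
0    fog    96   29     5
1    fog   120   -8     5
2    fog    34  -10     5
3  cloud    23  -20    19
4  cloud    58   28    19
filter rows where cond == 'fog':
  cond  wind  low  high
0  fog    96   29     5
1  fog   120   -8     5
2  fog    34  -10     5
add column high_plus_low = t['high'] + t['low']:
  cond  wind  low  high  high_plus_low
0  fog    96   29     5             34
1  fog   120   -8     5             -3
2  fog    34  -10     5             -5
value at position 1, column 'high_plus_low' → -3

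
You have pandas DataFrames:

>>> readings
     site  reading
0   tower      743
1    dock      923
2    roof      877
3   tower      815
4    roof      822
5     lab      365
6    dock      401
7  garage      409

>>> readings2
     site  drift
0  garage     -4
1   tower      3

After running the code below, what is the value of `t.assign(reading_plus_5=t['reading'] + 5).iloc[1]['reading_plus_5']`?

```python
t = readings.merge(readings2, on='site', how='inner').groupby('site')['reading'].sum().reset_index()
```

merge on 'site' (how='inner') → 3 rows:
     site  reading  drift
0   tower      743      3
1   tower      815      3
2  garage      409     -4
group by site, sum of reading:
site
garage     409
tower     1558
Name: reading, dtype: int64
reset_index():
     site  reading
0  garage      409
1   tower     1558
add column reading_plus_5 = t['reading'] + 5:
     site  reading  reading_plus_5
0  garage      409             414
1   tower     1558            1563
Reading off the value at position 1, column 'reading_plus_5', we get 1563.

1563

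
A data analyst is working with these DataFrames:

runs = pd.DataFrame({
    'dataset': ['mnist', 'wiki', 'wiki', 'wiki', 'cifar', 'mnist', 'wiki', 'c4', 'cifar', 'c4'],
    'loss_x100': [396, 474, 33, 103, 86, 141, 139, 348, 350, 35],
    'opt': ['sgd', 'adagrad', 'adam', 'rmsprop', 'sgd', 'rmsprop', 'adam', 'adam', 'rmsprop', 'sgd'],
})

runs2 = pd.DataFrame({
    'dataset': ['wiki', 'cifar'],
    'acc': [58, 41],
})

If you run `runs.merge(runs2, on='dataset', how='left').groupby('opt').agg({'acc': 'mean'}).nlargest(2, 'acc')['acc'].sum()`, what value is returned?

merge on 'dataset' (how='left') → 10 rows:
  dataset  loss_x100      opt   acc
0   mnist        396      sgd   NaN
1    wiki        474  adagrad  58.0
2    wiki         33     adam  58.0
3    wiki        103  rmsprop  58.0
4   cifar         86      sgd  41.0
5   mnist        141  rmsprop   NaN
6    wiki        139     adam  58.0
7      c4        348     adam   NaN
8   cifar        350  rmsprop  41.0
9      c4         35      sgd   NaN
group by opt, mean of acc:
          acc
opt          
adagrad  58.0
adam     58.0
rmsprop  49.5
sgd      41.0
take 2 rows with largest acc:
          acc
opt          
adagrad  58.0
adam     58.0
Reading off the sum of column 'acc', we get 116.0.

116.0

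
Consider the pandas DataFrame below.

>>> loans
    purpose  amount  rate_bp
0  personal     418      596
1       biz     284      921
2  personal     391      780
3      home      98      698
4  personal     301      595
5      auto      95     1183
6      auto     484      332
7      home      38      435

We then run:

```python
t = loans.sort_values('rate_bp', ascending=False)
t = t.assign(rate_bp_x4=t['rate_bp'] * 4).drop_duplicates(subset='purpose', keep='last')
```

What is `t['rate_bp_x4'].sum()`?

sort by rate_bp descending:
    purpose  amount  rate_bp
5      auto      95     1183
1       biz     284      921
2  personal     391      780
3      home      98      698
0  personal     418      596
4  personal     301      595
7      home      38      435
6      auto     484      332
add column rate_bp_x4 = t['rate_bp'] * 4:
    purpose  amount  rate_bp  rate_bp_x4
5      auto      95     1183        4732
1       biz     284      921        3684
2  personal     391      780        3120
3      home      98      698        2792
0  personal     418      596        2384
4  personal     301      595        2380
7      home      38      435        1740
6      auto     484      332        1328
drop duplicate purpose (keep=last):
    purpose  amount  rate_bp  rate_bp_x4
1       biz     284      921        3684
4  personal     301      595        2380
7      home      38      435        1740
6      auto     484      332        1328
Then the sum of column 'rate_bp_x4': 9132

9132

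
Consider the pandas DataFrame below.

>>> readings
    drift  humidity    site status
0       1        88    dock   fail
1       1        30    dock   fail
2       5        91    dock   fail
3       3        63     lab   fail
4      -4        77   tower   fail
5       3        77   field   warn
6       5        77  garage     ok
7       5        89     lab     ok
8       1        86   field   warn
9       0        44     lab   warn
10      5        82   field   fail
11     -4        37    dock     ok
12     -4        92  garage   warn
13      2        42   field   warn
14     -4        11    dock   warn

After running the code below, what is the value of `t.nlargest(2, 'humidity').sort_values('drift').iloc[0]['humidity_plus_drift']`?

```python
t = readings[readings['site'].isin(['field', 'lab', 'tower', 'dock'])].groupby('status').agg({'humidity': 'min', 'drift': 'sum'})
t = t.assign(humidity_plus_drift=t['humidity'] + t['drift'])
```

38

filter rows where site in ['field', 'lab', 'tower', 'dock']:
    drift  humidity   site status
0       1        88   dock   fail
1       1        30   dock   fail
2       5        91   dock   fail
3       3        63    lab   fail
4      -4        77  tower   fail
5       3        77  field   warn
7       5        89    lab     ok
8       1        86  field   warn
9       0        44    lab   warn
10      5        82  field   fail
11     -4        37   dock     ok
13      2        42  field   warn
14     -4        11   dock   warn
group by status: min(humidity), sum(drift):
        humidity  drift
status                 
fail          30     11
ok            37      1
warn          11      2
add column humidity_plus_drift = t['humidity'] + t['drift']:
        humidity  drift  humidity_plus_drift
status                                      
fail          30     11                   41
ok            37      1                   38
warn          11      2                   13
take 2 rows with largest humidity:
        humidity  drift  humidity_plus_drift
status                                      
ok            37      1                   38
fail          30     11                   41
sort by drift:
        humidity  drift  humidity_plus_drift
status                                      
ok            37      1                   38
fail          30     11                   41
value at position 0, column 'humidity_plus_drift' → 38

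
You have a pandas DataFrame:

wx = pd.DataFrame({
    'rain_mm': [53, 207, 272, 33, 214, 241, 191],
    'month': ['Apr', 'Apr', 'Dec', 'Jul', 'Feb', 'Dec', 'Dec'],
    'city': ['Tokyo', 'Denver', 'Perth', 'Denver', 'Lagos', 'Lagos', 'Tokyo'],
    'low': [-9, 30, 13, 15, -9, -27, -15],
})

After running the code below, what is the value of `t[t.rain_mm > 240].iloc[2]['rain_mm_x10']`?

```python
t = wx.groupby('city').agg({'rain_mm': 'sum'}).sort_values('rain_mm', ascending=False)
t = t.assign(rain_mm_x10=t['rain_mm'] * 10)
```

2440

group by city, sum of rain_mm:
        rain_mm
city           
Denver      240
Lagos       455
Perth       272
Tokyo       244
sort by rain_mm descending:
        rain_mm
city           
Lagos       455
Perth       272
Tokyo       244
Denver      240
add column rain_mm_x10 = t['rain_mm'] * 10:
        rain_mm  rain_mm_x10
city                        
Lagos       455         4550
Perth       272         2720
Tokyo       244         2440
Denver      240         2400
filter rows where rain_mm > 240:
       rain_mm  rain_mm_x10
city                       
Lagos      455         4550
Perth      272         2720
Tokyo      244         2440
value at position 2, column 'rain_mm_x10' → 2440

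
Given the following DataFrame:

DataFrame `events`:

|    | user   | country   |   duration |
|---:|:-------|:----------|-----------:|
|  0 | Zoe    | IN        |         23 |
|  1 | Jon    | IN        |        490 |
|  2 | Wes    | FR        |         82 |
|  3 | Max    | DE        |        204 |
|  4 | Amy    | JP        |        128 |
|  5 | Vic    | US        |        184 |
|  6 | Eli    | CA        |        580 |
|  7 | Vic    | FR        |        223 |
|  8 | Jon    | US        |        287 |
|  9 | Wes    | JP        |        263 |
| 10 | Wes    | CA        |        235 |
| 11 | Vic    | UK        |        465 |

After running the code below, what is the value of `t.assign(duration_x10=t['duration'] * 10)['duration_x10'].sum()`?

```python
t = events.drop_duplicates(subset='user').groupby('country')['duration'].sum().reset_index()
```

drop duplicate user (keep=first):
  user country  duration
0  Zoe      IN        23
1  Jon      IN       490
2  Wes      FR        82
3  Max      DE       204
4  Amy      JP       128
5  Vic      US       184
6  Eli      CA       580
group by country, sum of duration:
country
CA    580
DE    204
FR     82
IN    513
JP    128
US    184
Name: duration, dtype: int64
reset_index():
  country  duration
0      CA       580
1      DE       204
2      FR        82
3      IN       513
4      JP       128
5      US       184
add column duration_x10 = t['duration'] * 10:
  country  duration  duration_x10
0      CA       580          5800
1      DE       204          2040
2      FR        82           820
3      IN       513          5130
4      JP       128          1280
5      US       184          1840
The sum of column 'duration_x10' is 16910.

16910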